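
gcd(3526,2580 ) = 86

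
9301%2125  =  801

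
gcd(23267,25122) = 53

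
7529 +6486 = 14015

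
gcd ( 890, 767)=1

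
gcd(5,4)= 1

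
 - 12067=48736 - 60803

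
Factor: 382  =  2^1*191^1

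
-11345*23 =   -  260935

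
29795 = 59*505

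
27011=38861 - 11850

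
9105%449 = 125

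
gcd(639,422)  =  1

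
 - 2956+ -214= - 3170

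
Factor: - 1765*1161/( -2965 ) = 409833/593 = 3^3* 43^1*353^1*593^ (-1 )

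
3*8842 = 26526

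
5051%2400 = 251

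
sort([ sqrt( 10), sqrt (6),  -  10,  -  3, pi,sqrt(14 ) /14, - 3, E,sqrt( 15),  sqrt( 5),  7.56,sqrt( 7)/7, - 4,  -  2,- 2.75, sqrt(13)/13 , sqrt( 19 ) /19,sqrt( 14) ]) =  [- 10, - 4,  -  3, - 3, - 2.75, - 2, sqrt(19)/19,sqrt( 14 ) /14,sqrt( 13)/13 , sqrt ( 7)/7,sqrt( 5), sqrt( 6), E, pi,sqrt( 10 ), sqrt(14 ), sqrt(15 ),7.56]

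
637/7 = 91 = 91.00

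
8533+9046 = 17579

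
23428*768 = 17992704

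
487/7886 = 487/7886 = 0.06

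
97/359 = 97/359 = 0.27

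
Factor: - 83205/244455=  - 129/379 = - 3^1 * 43^1*379^( - 1 ) 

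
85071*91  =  7741461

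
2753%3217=2753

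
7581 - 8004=  -  423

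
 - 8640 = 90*( - 96 ) 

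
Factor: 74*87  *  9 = 57942   =  2^1*3^3*29^1 * 37^1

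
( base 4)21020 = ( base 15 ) 28e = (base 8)1110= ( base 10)584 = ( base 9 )718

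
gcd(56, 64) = 8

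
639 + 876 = 1515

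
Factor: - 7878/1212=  - 13/2 =- 2^( - 1)*13^1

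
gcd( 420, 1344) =84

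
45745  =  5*9149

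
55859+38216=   94075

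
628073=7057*89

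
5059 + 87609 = 92668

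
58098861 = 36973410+21125451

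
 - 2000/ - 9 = 222 + 2/9 = 222.22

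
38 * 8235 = 312930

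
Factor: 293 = 293^1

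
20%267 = 20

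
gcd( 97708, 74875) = 1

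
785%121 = 59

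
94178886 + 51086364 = 145265250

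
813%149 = 68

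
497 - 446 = 51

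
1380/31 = 44 + 16/31 = 44.52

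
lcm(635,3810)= 3810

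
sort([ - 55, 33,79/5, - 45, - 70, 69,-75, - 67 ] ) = [ - 75,  -  70, - 67, - 55, - 45, 79/5,33, 69 ] 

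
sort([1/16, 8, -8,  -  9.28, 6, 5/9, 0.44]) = [ - 9.28,  -  8,1/16, 0.44,5/9, 6, 8]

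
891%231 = 198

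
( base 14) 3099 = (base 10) 8367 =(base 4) 2002233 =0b10000010101111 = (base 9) 12426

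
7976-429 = 7547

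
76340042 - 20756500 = 55583542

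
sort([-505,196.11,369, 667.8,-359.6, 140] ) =[-505,-359.6, 140,196.11, 369,667.8 ] 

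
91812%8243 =1139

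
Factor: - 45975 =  - 3^1 *5^2*613^1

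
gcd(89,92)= 1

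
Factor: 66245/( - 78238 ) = - 2^( - 1)*5^1*13249^1*39119^( - 1)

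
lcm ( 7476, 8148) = 725172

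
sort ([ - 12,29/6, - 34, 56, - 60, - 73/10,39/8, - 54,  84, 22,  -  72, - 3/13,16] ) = [  -  72,  -  60, - 54, - 34, - 12,-73/10,-3/13,29/6,  39/8 , 16,22,56,84]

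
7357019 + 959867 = 8316886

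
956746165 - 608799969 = 347946196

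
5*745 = 3725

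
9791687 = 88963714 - 79172027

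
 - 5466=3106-8572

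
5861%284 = 181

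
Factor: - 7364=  - 2^2*7^1*263^1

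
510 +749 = 1259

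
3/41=3/41  =  0.07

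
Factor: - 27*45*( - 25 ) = 3^5* 5^3=30375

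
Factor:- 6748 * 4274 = -28840952=- 2^3*7^1 * 241^1*2137^1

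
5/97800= 1/19560 =0.00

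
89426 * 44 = 3934744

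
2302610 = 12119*190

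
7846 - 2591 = 5255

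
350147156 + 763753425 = 1113900581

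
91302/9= 10144 + 2/3 =10144.67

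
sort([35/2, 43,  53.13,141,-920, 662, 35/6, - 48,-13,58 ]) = [ - 920, - 48,  -  13, 35/6 , 35/2, 43, 53.13, 58,  141, 662 ] 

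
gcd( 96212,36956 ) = 4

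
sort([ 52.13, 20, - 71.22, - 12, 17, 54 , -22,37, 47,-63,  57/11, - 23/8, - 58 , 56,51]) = [ - 71.22,-63, - 58, - 22, - 12, - 23/8, 57/11, 17,20 , 37,47,51,  52.13,54, 56] 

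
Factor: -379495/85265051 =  - 5^1 *71^1* 293^( - 1 )*1069^1*291007^ (-1 )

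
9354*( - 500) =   -  4677000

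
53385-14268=39117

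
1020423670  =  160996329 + 859427341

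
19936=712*28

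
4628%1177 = 1097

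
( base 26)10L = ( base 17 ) 270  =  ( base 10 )697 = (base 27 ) PM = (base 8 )1271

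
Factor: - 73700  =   - 2^2*5^2*11^1*67^1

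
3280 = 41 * 80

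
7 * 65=455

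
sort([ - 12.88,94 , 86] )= [ - 12.88,86,  94] 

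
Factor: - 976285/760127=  - 5^1 * 23^( - 1 )*29^1 * 6733^1*33049^ ( -1 )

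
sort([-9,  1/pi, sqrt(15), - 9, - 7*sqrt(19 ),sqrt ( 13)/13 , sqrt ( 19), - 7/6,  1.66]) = [-7*sqrt( 19), - 9, - 9, - 7/6,sqrt(13)/13,1/pi,1.66,sqrt(15), sqrt( 19)]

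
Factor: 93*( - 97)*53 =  - 478113 = - 3^1 * 31^1*53^1* 97^1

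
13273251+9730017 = 23003268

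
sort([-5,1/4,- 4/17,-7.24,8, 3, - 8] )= [- 8,-7.24, - 5,-4/17,1/4,3 , 8 ] 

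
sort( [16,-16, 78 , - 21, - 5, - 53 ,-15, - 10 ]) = [ - 53, - 21,-16, - 15,-10,  -  5,16,78 ]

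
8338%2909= 2520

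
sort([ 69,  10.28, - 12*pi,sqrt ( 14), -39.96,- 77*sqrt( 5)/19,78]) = [ - 39.96, - 12*pi, - 77*sqrt( 5 ) /19 , sqrt( 14 ),10.28,69,78]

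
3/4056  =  1/1352 = 0.00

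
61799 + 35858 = 97657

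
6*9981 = 59886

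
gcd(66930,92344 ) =194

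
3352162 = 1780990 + 1571172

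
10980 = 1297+9683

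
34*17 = 578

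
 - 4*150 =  - 600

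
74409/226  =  329 + 55/226 = 329.24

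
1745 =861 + 884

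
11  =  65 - 54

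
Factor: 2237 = 2237^1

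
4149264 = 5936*699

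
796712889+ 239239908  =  1035952797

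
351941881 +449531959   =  801473840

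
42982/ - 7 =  - 42982/7 = - 6140.29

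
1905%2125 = 1905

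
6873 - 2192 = 4681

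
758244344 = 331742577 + 426501767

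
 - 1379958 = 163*( - 8466) 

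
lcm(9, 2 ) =18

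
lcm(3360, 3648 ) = 127680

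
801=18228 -17427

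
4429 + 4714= 9143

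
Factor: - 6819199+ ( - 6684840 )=  -  13504039^1 = -13504039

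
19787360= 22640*874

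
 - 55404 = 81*( - 684) 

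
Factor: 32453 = 17^1 * 23^1 * 83^1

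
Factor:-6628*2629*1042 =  - 2^3*11^1*239^1*521^1*1657^1 = - 18156862504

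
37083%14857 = 7369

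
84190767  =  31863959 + 52326808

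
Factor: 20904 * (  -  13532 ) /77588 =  - 4159896/1141= - 2^3*3^1*7^( - 1)*13^1*67^1*163^( - 1) * 199^1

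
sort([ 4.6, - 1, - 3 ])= [ - 3,-1,4.6 ]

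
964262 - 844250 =120012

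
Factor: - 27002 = -2^1*23^1*587^1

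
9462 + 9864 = 19326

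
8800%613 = 218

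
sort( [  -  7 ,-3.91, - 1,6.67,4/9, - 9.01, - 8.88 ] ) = [ - 9.01  , - 8.88,- 7 , - 3.91, - 1,4/9,6.67]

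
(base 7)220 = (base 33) 3d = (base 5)422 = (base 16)70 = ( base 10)112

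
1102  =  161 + 941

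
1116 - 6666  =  - 5550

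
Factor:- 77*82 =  - 2^1*7^1*11^1*41^1 = - 6314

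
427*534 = 228018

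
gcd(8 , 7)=1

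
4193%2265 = 1928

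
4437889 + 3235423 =7673312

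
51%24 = 3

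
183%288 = 183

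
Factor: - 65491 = -79^1*829^1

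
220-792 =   -  572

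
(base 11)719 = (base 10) 867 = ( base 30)sr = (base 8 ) 1543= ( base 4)31203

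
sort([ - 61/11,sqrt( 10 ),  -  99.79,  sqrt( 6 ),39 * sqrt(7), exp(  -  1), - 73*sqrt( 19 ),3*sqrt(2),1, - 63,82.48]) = [ - 73*sqrt( 19), - 99.79, - 63, - 61/11, exp( - 1), 1,  sqrt( 6 ), sqrt( 10),3*sqrt( 2),82.48,39*sqrt( 7 ) ]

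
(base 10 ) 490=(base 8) 752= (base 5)3430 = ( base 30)GA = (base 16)1EA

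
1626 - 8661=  - 7035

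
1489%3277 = 1489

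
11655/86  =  135  +  45/86 = 135.52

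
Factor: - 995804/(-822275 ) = 2^2*5^ ( - 2) * 31^( - 1)*103^1*1061^(-1)*2417^1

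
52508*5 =262540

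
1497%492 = 21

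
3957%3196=761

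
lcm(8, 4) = 8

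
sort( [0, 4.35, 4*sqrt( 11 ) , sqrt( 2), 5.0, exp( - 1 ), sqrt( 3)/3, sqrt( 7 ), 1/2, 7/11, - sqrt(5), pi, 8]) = [ - sqrt( 5 ), 0, exp( - 1 ), 1/2,sqrt(3) /3, 7/11, sqrt(2),sqrt( 7), pi,  4.35,5.0,8,4*sqrt( 11 ) ] 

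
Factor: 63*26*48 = 78624 = 2^5*3^3*7^1*13^1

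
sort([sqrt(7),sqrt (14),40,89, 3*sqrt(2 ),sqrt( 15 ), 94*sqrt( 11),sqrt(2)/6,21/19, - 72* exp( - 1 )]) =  [ - 72*exp( - 1),sqrt (2)/6,21/19, sqrt( 7), sqrt(14),sqrt(15), 3*sqrt( 2),40, 89,94*sqrt( 11)]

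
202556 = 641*316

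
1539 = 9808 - 8269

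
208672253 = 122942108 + 85730145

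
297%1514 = 297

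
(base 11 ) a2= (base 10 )112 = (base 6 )304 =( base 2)1110000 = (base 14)80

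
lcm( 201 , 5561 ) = 16683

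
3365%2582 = 783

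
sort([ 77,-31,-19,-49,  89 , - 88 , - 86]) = [-88, - 86,  -  49, - 31, - 19, 77, 89 ] 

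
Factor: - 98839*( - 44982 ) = 4445975898 = 2^1*3^3 * 7^2*13^1*17^1*7603^1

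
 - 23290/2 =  - 11645 = - 11645.00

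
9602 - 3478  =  6124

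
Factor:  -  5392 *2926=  - 2^5 * 7^1*11^1 * 19^1 * 337^1 = - 15776992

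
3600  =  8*450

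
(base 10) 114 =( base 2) 1110010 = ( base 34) 3c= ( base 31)3l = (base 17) 6c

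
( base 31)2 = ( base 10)2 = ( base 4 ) 2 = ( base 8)2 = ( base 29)2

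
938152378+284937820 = 1223090198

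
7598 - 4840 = 2758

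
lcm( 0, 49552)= 0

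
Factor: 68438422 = 2^1*13^1*2632247^1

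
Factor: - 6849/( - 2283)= 3^1  =  3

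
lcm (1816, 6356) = 12712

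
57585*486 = 27986310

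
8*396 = 3168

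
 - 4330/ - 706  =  2165/353 = 6.13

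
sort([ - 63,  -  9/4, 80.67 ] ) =[-63,- 9/4, 80.67 ]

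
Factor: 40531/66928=2^( - 4 )*47^ (-1)*89^ (-1)*40531^1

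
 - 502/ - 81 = 502/81 = 6.20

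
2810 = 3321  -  511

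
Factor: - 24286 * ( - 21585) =524213310 =2^1 * 3^1 * 5^1 * 1439^1*12143^1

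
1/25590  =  1/25590=0.00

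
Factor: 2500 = 2^2*5^4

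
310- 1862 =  - 1552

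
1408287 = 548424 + 859863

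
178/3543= 178/3543= 0.05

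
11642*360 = 4191120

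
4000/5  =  800  =  800.00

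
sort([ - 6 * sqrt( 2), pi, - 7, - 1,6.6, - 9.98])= [ - 9.98, - 6*sqrt( 2 ) , - 7, - 1,pi,6.6 ] 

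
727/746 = 727/746 =0.97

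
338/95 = 338/95 = 3.56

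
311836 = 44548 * 7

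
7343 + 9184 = 16527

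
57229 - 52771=4458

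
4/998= 2/499=   0.00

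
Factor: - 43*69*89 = -264063 = - 3^1*23^1*43^1*89^1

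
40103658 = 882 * 45469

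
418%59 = 5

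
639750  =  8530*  75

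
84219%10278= 1995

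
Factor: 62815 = 5^1*17^1 * 739^1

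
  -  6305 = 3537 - 9842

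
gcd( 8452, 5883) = 1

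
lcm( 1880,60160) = 60160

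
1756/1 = 1756 = 1756.00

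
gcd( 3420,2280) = 1140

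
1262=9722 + -8460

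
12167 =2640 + 9527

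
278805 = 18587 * 15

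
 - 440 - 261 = -701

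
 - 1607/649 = -1607/649 = -2.48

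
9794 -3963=5831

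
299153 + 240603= 539756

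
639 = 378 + 261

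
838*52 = 43576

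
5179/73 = 70 + 69/73 = 70.95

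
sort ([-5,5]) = [ - 5,5 ] 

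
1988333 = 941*2113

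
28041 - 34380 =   -  6339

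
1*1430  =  1430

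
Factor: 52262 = 2^1*7^1*3733^1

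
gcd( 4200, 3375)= 75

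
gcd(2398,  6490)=22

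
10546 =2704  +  7842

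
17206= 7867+9339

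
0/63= 0= 0.00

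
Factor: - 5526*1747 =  - 2^1*3^2*307^1* 1747^1 =-9653922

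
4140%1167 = 639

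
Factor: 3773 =7^3*11^1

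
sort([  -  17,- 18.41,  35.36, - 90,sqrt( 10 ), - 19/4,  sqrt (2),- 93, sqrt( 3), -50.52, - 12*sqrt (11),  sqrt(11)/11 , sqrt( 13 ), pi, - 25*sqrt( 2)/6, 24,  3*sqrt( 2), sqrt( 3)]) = [-93,-90, - 50.52, - 12 * sqrt( 11 ),-18.41,-17, - 25*sqrt ( 2) /6,-19/4,  sqrt ( 11 )/11,  sqrt(2), sqrt( 3 ),  sqrt(3), pi , sqrt (10) , sqrt( 13),3*sqrt( 2), 24,35.36]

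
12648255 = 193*65535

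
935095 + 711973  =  1647068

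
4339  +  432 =4771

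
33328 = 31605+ 1723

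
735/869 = 735/869 = 0.85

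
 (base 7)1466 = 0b1001001011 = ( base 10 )587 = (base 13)362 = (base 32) IB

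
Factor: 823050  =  2^1*3^2*5^2*31^1*59^1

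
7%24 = 7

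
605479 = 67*9037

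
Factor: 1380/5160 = 2^( - 1)* 23^1*43^( - 1) = 23/86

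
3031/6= 3031/6 = 505.17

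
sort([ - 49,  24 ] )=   [- 49,  24 ]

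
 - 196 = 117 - 313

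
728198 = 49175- - 679023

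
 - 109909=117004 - 226913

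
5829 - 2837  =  2992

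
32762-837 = 31925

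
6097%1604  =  1285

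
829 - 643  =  186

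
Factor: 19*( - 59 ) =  - 1121 = - 19^1*59^1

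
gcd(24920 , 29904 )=4984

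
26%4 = 2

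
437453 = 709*617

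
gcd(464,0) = 464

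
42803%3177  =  1502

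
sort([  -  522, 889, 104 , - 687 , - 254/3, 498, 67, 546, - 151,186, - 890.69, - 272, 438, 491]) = [ - 890.69, - 687,  -  522  , - 272,  -  151, - 254/3, 67,  104, 186,438, 491, 498, 546,889 ] 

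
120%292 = 120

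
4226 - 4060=166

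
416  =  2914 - 2498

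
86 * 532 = 45752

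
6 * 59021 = 354126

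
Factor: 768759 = 3^1 * 19^1*13487^1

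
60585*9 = 545265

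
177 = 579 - 402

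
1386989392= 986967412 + 400021980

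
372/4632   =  31/386=0.08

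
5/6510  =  1/1302  =  0.00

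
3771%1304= 1163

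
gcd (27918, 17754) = 66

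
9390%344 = 102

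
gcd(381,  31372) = 1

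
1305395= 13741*95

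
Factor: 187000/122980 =850/559 = 2^1*5^2*13^( - 1) * 17^1* 43^( - 1 ) 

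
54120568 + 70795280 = 124915848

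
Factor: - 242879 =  - 7^1*13^1*17^1 *157^1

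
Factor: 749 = 7^1*107^1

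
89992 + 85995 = 175987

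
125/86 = 1 + 39/86  =  1.45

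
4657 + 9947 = 14604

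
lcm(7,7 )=7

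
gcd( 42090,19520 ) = 610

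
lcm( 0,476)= 0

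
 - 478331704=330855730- 809187434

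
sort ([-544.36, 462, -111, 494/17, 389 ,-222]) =[ - 544.36 ,-222, - 111, 494/17,  389, 462]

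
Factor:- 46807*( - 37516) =1756011412 =2^2*83^1*113^1*46807^1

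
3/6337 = 3/6337 = 0.00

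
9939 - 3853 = 6086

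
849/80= 10+49/80=10.61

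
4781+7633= 12414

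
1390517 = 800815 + 589702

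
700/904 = 175/226= 0.77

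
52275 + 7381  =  59656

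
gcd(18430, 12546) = 2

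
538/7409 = 538/7409 = 0.07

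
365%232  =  133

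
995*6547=6514265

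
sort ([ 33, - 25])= [ - 25, 33] 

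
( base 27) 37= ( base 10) 88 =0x58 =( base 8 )130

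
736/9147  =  736/9147 = 0.08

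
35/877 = 35/877 = 0.04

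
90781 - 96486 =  - 5705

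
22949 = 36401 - 13452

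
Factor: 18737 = 41^1*457^1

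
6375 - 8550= - 2175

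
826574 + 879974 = 1706548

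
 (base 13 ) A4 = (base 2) 10000110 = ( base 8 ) 206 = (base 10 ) 134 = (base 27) 4q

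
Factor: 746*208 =2^5*13^1 * 373^1 = 155168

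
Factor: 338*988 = 2^3 * 13^3*19^1 = 333944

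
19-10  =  9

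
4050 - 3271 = 779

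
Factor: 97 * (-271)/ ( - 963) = 3^(  -  2)  *97^1*107^( - 1 )*271^1 = 26287/963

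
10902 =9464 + 1438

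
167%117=50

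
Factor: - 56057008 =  - 2^4 * 7^1*500509^1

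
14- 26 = -12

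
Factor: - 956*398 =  - 380488 = - 2^3*199^1*239^1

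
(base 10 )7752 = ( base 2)1111001001000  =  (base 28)9OO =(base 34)6o0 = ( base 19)1290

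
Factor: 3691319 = 223^1*16553^1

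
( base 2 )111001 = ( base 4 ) 321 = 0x39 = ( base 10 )57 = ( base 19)30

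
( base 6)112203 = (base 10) 9579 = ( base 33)8Q9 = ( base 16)256B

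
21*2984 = 62664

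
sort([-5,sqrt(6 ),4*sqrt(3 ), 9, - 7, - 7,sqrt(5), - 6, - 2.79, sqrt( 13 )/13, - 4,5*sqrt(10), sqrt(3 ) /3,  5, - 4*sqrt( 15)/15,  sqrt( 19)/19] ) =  [ -7, - 7, - 6  ,- 5,-4, - 2.79, - 4*sqrt(15)/15, sqrt( 19)/19 , sqrt(13) /13, sqrt( 3 )/3,sqrt(5 ), sqrt( 6 ), 5,  4*sqrt(3), 9, 5*sqrt( 10)] 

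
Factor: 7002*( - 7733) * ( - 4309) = 233317121994 = 2^1*3^2*11^1* 19^1*31^1*37^1*139^1*389^1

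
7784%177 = 173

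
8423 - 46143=-37720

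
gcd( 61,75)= 1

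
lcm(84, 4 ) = 84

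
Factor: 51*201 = 10251  =  3^2*17^1*67^1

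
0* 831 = 0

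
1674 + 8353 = 10027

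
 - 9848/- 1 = 9848+0/1  =  9848.00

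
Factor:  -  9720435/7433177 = -3^1*5^1*41^(-1 ) * 181297^( - 1 )*648029^1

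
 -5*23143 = -115715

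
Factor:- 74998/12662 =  - 77/13 = - 7^1*11^1*13^( - 1) 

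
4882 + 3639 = 8521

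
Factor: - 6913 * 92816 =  - 641637008=- 2^4 * 31^1*223^1 * 5801^1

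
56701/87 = 56701/87 = 651.74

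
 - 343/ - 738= 343/738 =0.46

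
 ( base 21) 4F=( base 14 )71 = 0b1100011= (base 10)99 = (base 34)2v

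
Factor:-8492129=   -17^1*23^1 *37^1* 587^1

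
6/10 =3/5 = 0.60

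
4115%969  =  239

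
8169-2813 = 5356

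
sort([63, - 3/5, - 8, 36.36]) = [-8,  -  3/5, 36.36, 63 ] 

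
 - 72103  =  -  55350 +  - 16753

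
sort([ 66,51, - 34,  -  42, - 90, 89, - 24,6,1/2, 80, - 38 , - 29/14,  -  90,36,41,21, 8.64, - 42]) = [-90, - 90, - 42,-42, - 38, - 34, - 24, - 29/14,  1/2,6,8.64,21,36, 41,51,66,80,89]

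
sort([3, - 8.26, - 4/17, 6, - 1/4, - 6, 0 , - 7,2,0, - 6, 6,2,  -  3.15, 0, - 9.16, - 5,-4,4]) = [ - 9.16, - 8.26, -7, - 6 , - 6, - 5, - 4, - 3.15, - 1/4 ,  -  4/17, 0,0,0, 2, 2, 3,4, 6, 6 ] 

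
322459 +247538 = 569997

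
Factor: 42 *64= 2688= 2^7*3^1 * 7^1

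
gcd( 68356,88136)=92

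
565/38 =565/38 = 14.87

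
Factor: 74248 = 2^3*9281^1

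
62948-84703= - 21755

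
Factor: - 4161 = -3^1*19^1*73^1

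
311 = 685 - 374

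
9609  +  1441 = 11050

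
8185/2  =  8185/2= 4092.50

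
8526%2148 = 2082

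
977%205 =157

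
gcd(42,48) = 6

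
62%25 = 12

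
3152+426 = 3578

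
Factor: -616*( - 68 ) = 2^5*7^1*11^1*17^1 = 41888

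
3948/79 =3948/79 = 49.97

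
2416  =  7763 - 5347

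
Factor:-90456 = -2^3*3^1*3769^1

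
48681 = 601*81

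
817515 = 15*54501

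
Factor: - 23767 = -23767^1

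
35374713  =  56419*627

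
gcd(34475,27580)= 6895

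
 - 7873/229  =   - 7873/229= - 34.38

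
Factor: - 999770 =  - 2^1*5^1*17^1*5881^1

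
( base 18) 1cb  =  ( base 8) 1047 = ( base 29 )j0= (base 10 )551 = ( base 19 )1A0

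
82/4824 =41/2412 =0.02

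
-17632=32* (-551)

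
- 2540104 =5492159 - 8032263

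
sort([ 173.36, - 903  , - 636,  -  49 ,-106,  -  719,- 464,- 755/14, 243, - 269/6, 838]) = [  -  903,  -  719, - 636,- 464,  -  106, - 755/14, - 49,-269/6, 173.36,  243,838]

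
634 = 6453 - 5819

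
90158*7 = 631106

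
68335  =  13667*5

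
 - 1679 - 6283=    - 7962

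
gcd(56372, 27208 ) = 4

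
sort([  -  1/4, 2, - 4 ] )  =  [-4, - 1/4,2] 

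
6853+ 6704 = 13557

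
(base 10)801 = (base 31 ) PQ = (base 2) 1100100001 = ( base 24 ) 199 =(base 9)1080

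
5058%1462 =672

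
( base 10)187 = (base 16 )bb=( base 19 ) 9g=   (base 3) 20221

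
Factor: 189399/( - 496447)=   -  3^1*29^1*311^1  *70921^(- 1 ) = - 27057/70921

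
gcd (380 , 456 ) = 76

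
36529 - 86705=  - 50176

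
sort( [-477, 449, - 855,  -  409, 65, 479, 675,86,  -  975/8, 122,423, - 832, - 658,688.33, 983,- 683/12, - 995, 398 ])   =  [-995,-855,-832, - 658, - 477, - 409,  -  975/8, - 683/12 , 65,86,  122, 398, 423, 449 , 479, 675,688.33, 983] 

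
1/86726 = 1/86726 = 0.00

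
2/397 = 2/397 = 0.01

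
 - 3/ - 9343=3/9343 = 0.00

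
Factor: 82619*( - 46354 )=  -  2^1*7^2*11^1*43^1*82619^1 =- 3829721126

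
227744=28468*8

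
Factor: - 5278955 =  - 5^1*11^1*41^1*2341^1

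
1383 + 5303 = 6686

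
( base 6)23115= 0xcd7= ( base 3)11111202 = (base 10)3287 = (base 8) 6327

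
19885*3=59655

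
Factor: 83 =83^1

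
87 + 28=115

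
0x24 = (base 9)40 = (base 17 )22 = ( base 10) 36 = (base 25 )1B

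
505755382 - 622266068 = -116510686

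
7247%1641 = 683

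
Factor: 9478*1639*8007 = 124384277094   =  2^1*3^1*7^1*11^1 * 17^1*149^1 *157^1*677^1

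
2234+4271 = 6505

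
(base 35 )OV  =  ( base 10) 871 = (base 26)17d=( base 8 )1547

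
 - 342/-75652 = 171/37826 = 0.00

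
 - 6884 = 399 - 7283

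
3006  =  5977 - 2971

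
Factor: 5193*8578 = 44545554 =2^1*3^2*577^1*4289^1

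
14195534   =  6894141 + 7301393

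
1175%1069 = 106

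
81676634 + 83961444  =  165638078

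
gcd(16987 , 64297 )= 1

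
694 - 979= -285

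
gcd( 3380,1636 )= 4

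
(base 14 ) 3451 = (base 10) 9087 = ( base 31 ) 9E4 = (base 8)21577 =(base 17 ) 1E79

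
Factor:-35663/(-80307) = 3^(-2 )*19^1*1877^1*8923^( - 1)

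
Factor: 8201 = 59^1 * 139^1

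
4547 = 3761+786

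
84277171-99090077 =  - 14812906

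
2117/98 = 2117/98=   21.60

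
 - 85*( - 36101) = 3068585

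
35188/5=7037 + 3/5 =7037.60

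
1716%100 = 16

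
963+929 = 1892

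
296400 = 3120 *95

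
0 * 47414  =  0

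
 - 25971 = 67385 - 93356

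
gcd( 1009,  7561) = 1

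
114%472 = 114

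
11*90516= 995676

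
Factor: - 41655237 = -3^1 * 13^1*1068083^1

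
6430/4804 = 1 + 813/2402=1.34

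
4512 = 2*2256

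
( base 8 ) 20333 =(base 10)8411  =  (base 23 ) fkg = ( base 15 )275b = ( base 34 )79D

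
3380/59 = 57 + 17/59  =  57.29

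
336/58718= 168/29359 = 0.01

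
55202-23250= 31952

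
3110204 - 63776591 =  - 60666387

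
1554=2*777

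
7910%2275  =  1085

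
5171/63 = 5171/63 = 82.08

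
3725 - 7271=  - 3546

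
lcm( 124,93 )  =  372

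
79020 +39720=118740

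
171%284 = 171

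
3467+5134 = 8601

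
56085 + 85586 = 141671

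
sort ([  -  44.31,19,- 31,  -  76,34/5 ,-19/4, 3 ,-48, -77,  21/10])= [ - 77,  -  76, - 48,-44.31,  -  31, - 19/4,21/10,  3, 34/5,19] 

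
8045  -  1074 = 6971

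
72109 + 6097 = 78206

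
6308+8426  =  14734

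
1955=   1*1955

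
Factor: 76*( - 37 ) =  - 2812=- 2^2 * 19^1*37^1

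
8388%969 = 636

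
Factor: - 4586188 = -2^2 * 59^1 * 19433^1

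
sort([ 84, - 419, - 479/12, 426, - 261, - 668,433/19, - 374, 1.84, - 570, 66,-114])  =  [ - 668, - 570, - 419, - 374,  -  261,-114,- 479/12, 1.84,433/19,66, 84,426]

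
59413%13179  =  6697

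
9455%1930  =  1735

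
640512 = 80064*8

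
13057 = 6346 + 6711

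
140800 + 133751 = 274551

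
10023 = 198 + 9825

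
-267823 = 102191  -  370014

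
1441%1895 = 1441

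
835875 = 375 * 2229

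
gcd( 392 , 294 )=98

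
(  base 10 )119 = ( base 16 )77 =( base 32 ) 3n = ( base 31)3Q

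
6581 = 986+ 5595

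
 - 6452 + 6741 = 289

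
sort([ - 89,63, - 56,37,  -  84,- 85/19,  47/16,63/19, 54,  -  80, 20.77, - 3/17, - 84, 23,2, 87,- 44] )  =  [-89,  -  84,  -  84, - 80,  -  56, -44, - 85/19,-3/17, 2,47/16, 63/19,20.77, 23, 37, 54,63,87]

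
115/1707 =115/1707  =  0.07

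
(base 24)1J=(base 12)37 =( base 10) 43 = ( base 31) 1c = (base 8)53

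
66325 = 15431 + 50894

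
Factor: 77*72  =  2^3*3^2*7^1 *11^1 = 5544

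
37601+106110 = 143711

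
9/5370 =3/1790 = 0.00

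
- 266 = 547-813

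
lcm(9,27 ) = 27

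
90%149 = 90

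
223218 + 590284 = 813502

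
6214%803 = 593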